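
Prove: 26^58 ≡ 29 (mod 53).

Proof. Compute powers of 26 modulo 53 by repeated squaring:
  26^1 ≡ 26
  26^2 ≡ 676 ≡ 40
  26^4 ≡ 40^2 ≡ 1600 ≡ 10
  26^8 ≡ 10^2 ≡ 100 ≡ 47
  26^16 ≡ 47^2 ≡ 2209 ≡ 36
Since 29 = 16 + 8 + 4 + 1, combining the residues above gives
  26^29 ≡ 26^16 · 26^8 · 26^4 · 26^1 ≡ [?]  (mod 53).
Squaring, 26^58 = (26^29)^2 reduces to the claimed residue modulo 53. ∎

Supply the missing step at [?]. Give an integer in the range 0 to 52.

Multiply the listed residues: 36 · 47 · 10 · 26 = 1692 → 16920 → 439920.
Reducing modulo 53: 439920 = 8300·53 + 20, so 26^29 ≡ 20.

20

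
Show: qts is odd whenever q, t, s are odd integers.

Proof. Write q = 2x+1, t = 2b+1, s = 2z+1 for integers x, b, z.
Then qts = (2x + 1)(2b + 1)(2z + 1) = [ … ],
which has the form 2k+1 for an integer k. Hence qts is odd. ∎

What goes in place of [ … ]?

2(4bxz + 2bx + 2bz + b + 2xz + x + z) + 1

Expanding: (2x + 1)(2b + 1)(2z + 1) = 8bxz + 4bx + 4bz + 2b + 4xz + 2x + 2z + 1.
Every term except the constant is even, so this is 2(4bxz + 2bx + 2bz + b + 2xz + x + z) + 1,
and 4bxz + 2bx + 2bz + b + 2xz + x + z ∈ ℤ gives the required form.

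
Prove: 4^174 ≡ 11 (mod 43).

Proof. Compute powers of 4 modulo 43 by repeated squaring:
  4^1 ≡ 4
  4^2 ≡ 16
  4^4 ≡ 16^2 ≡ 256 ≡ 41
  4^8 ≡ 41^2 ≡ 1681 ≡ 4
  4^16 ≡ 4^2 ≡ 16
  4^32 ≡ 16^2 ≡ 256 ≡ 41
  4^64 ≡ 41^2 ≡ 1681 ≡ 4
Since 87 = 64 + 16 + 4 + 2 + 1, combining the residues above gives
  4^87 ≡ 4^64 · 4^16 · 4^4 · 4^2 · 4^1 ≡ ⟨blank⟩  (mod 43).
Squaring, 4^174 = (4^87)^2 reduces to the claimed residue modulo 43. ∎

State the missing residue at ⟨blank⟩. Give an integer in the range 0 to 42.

21

Multiply the listed residues: 4 · 16 · 41 · 16 · 4 = 64 → 2624 → 41984 → 167936.
Reducing modulo 43: 167936 = 3905·43 + 21, so 4^87 ≡ 21.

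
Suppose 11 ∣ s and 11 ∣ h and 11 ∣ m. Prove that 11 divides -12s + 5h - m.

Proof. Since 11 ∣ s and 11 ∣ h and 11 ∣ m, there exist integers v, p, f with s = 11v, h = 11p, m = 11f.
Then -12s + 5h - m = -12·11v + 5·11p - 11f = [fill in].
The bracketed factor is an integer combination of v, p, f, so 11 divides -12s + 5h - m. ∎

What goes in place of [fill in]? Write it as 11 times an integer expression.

Each term has a factor of 11: -12·11v + 5·11p - 11f = 11·(-f + 5p - 12v).
Since -f + 5p - 12v is an integer, 11 ∣ (-12s + 5h - m).

11(-f + 5p - 12v)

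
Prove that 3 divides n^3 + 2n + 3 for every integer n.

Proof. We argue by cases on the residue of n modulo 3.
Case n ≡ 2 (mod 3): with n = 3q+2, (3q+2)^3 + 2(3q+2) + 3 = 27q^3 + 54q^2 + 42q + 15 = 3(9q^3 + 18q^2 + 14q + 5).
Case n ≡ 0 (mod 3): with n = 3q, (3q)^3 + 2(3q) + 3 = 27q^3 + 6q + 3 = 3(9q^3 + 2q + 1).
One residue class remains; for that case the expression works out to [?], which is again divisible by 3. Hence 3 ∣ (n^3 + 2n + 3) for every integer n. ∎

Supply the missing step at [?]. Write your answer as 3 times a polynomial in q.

3(9q^3 + 9q^2 + 5q + 2)

Only n ≡ 1 (mod 3) is unaccounted for. Put n = 3q+1:
(3q+1)^3 + 2(3q+1) + 3 expands to 27q^3 + 27q^2 + 15q + 6,
and factoring out 3 leaves 3(9q^3 + 9q^2 + 5q + 2).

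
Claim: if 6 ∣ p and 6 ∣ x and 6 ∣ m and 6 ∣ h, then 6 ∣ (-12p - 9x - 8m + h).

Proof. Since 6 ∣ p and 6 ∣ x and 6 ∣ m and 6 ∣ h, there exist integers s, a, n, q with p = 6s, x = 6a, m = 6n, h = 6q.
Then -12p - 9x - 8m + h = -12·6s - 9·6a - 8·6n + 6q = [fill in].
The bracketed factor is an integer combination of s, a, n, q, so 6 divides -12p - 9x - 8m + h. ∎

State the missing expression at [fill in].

Pull the common 6 out of every term: -12·6s - 9·6a - 8·6n + 6q = 6(-9a - 8n + q - 12s).
-9a - 8n + q - 12s is an integer, which exhibits the divisibility.

6(-9a - 8n + q - 12s)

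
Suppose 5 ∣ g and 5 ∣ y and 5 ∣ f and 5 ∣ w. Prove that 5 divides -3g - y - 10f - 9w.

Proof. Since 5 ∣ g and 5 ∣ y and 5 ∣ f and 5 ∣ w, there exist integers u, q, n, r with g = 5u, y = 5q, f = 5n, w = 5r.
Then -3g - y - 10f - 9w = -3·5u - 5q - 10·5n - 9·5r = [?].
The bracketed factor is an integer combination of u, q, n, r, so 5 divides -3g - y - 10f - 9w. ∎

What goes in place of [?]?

Each term has a factor of 5: -3·5u - 5q - 10·5n - 9·5r = 5·(-10n - q - 9r - 3u).
Since -10n - q - 9r - 3u is an integer, 5 ∣ (-3g - y - 10f - 9w).

5(-10n - q - 9r - 3u)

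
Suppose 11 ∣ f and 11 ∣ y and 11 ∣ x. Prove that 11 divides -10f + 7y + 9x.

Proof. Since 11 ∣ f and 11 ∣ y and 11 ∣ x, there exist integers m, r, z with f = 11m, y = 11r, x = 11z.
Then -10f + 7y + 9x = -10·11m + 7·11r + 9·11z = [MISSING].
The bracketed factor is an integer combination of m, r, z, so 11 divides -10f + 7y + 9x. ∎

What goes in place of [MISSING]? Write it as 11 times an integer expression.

Each term has a factor of 11: -10·11m + 7·11r + 9·11z = 11·(-10m + 7r + 9z).
Since -10m + 7r + 9z is an integer, 11 ∣ (-10f + 7y + 9x).

11(-10m + 7r + 9z)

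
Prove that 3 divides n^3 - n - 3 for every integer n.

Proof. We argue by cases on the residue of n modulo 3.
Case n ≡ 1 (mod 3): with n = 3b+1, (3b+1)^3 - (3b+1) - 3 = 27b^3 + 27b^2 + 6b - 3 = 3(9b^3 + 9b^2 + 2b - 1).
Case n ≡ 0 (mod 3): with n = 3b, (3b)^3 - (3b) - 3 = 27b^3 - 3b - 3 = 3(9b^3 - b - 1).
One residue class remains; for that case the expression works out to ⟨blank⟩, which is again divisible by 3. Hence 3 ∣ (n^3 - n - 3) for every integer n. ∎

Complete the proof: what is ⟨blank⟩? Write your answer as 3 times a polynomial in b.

Only n ≡ 2 (mod 3) is unaccounted for. Put n = 3b+2:
(3b+2)^3 - (3b+2) - 3 expands to 27b^3 + 54b^2 + 33b + 3,
and factoring out 3 leaves 3(9b^3 + 18b^2 + 11b + 1).

3(9b^3 + 18b^2 + 11b + 1)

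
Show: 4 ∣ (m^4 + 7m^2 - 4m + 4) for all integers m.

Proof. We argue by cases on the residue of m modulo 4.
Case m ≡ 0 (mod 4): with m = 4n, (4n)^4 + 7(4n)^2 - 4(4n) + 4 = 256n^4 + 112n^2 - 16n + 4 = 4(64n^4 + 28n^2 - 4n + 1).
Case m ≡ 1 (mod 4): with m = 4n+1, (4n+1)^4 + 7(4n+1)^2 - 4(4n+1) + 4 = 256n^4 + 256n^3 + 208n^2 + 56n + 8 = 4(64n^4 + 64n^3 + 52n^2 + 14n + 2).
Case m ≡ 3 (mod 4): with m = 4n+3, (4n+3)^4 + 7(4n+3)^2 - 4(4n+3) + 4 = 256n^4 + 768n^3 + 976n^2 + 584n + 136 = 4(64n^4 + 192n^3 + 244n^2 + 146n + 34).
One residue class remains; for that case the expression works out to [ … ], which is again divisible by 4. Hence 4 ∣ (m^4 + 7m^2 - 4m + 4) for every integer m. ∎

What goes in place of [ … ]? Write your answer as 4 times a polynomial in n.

The residues treated are {0, 1, 3}, so the missing case is m ≡ 2 (mod 4); write m = 4n+2.
Then (4n+2)^4 + 7(4n+2)^2 - 4(4n+2) + 4 = 256n^4 + 512n^3 + 496n^2 + 224n + 40 = 4(64n^4 + 128n^3 + 124n^2 + 56n + 10).

4(64n^4 + 128n^3 + 124n^2 + 56n + 10)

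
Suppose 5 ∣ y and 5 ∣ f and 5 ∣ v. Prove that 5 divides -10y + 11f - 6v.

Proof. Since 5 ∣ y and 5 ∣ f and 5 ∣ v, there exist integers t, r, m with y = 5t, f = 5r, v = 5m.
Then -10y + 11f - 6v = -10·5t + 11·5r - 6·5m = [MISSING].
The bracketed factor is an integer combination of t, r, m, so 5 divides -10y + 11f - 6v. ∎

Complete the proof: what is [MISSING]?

5(-6m + 11r - 10t)

Each term has a factor of 5: -10·5t + 11·5r - 6·5m = 5·(-6m + 11r - 10t).
Since -6m + 11r - 10t is an integer, 5 ∣ (-10y + 11f - 6v).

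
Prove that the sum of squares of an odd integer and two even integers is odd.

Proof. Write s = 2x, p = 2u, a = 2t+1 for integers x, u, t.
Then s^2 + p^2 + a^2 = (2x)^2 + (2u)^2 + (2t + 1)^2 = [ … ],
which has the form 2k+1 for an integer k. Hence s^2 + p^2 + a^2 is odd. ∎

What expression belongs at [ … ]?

Expanding: (2x)^2 + (2u)^2 + (2t + 1)^2 = 4t^2 + 4t + 4u^2 + 4x^2 + 1.
Every term except the constant is even, so this is 2(2t^2 + 2t + 2u^2 + 2x^2) + 1,
and 2t^2 + 2t + 2u^2 + 2x^2 ∈ ℤ gives the required form.

2(2t^2 + 2t + 2u^2 + 2x^2) + 1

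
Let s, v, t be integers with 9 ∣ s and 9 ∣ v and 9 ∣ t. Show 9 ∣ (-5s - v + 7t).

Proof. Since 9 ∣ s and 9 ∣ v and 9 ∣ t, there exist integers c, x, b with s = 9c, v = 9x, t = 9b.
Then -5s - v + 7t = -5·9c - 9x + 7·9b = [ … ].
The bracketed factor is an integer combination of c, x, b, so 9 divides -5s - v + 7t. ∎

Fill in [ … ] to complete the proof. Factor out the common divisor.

Each term has a factor of 9: -5·9c - 9x + 7·9b = 9·(7b - 5c - x).
Since 7b - 5c - x is an integer, 9 ∣ (-5s - v + 7t).

9(7b - 5c - x)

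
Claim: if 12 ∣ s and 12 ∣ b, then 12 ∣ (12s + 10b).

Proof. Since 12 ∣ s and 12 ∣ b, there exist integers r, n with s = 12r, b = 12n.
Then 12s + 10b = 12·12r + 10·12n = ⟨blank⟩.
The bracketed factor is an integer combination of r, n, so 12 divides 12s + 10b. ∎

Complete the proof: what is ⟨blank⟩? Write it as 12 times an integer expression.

12(10n + 12r)

Each term has a factor of 12: 12·12r + 10·12n = 12·(10n + 12r).
Since 10n + 12r is an integer, 12 ∣ (12s + 10b).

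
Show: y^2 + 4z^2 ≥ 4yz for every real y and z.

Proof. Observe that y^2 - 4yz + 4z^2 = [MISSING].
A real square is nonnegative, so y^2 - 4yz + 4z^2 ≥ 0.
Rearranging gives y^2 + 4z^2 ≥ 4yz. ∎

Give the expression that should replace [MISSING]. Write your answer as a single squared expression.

The leading and trailing coefficients are 1^2 and 2^2, and 4 = 2·1·2, so the trinomial is (y - 2z)^2.
Hence y^2 - 4yz + 4z^2 ≥ 0.

(y - 2z)^2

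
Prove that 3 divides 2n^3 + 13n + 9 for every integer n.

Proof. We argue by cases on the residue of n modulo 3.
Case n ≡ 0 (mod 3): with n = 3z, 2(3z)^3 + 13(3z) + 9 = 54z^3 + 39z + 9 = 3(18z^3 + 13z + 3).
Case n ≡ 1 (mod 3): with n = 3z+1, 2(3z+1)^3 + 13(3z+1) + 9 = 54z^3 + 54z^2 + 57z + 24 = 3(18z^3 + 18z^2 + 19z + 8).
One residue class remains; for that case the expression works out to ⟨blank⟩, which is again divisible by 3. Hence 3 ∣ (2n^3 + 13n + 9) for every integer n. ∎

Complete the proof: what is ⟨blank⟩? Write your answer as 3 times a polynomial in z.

Only n ≡ 2 (mod 3) is unaccounted for. Put n = 3z+2:
2(3z+2)^3 + 13(3z+2) + 9 expands to 54z^3 + 108z^2 + 111z + 51,
and factoring out 3 leaves 3(18z^3 + 36z^2 + 37z + 17).

3(18z^3 + 36z^2 + 37z + 17)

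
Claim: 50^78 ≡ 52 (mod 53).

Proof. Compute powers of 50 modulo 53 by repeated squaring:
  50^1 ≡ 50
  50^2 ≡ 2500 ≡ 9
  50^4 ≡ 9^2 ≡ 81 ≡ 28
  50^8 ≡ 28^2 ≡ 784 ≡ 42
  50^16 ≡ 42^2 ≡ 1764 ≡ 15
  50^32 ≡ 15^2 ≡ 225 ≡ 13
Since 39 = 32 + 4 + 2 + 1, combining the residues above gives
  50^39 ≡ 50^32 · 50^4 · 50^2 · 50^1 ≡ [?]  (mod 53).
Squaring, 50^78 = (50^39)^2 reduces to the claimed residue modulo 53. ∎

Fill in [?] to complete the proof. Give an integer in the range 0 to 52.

30

50^32 · 50^4 · 50^2 · 50^1 ≡ 13 · 28 · 9 · 50 = 163800.
163800 mod 53 = 30, so 50^39 ≡ 30 (mod 53).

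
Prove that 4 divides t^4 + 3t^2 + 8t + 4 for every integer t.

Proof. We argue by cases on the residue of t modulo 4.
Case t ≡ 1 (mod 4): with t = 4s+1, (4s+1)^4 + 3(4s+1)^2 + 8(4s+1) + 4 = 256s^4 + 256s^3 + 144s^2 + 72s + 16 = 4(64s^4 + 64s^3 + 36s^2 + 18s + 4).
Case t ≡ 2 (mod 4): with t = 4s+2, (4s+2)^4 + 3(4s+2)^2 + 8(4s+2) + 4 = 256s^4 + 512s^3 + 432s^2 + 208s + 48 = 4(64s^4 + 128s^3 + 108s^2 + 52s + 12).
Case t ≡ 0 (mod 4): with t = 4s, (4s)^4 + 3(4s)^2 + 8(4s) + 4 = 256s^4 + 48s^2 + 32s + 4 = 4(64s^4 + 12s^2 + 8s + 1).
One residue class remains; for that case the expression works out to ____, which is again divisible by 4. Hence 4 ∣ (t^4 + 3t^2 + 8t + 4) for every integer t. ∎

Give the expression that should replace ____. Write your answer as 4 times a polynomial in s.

Only t ≡ 3 (mod 4) is unaccounted for. Put t = 4s+3:
(4s+3)^4 + 3(4s+3)^2 + 8(4s+3) + 4 expands to 256s^4 + 768s^3 + 912s^2 + 536s + 136,
and factoring out 4 leaves 4(64s^4 + 192s^3 + 228s^2 + 134s + 34).

4(64s^4 + 192s^3 + 228s^2 + 134s + 34)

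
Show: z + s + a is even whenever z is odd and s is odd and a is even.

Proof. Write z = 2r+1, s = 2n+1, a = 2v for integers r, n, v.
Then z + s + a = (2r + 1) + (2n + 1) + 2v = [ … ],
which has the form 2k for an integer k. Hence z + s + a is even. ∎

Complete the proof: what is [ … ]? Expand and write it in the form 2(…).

2(n + r + v + 1)

Expanding: (2r + 1) + (2n + 1) + 2v = 2n + 2r + 2v + 2.
Every term is even; pulling out the factor of 2 gives 2(n + r + v + 1).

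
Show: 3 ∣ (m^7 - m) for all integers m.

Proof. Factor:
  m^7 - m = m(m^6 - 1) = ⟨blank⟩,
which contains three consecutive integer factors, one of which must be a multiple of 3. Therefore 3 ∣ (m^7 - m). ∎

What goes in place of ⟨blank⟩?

(m - 1)m(m + 1)(m^4 + m^2 + 1)

m^6 - 1 = (m^2 - 1)(m^4 + m^2 + 1), and m^2 - 1 = (m-1)(m+1).
So m(m^6 - 1) = (m - 1)m(m + 1)(m^4 + m^2 + 1).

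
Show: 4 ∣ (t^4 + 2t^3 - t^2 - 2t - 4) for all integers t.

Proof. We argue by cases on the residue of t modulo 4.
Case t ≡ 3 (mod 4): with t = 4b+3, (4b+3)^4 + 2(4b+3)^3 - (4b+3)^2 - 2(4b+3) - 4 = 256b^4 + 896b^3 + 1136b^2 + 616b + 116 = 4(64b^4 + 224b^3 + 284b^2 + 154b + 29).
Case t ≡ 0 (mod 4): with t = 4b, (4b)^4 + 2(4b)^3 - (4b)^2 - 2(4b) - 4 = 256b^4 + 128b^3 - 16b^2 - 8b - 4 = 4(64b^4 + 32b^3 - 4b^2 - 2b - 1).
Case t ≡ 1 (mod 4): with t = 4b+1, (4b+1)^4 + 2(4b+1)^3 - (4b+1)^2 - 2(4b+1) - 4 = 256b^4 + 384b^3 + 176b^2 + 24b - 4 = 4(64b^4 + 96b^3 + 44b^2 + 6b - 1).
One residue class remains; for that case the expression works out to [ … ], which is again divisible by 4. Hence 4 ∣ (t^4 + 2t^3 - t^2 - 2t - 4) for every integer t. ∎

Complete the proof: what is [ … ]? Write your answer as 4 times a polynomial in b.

The residues treated are {3, 0, 1}, so the missing case is t ≡ 2 (mod 4); write t = 4b+2.
Then (4b+2)^4 + 2(4b+2)^3 - (4b+2)^2 - 2(4b+2) - 4 = 256b^4 + 640b^3 + 560b^2 + 200b + 20 = 4(64b^4 + 160b^3 + 140b^2 + 50b + 5).

4(64b^4 + 160b^3 + 140b^2 + 50b + 5)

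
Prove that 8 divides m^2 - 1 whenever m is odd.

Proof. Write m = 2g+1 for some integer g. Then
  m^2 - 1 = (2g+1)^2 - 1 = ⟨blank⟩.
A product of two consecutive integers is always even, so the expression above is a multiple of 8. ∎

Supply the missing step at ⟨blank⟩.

4g(g + 1)

(2g+1)^2 - 1 = 4g^2 + 4g + 1 - 1 = 4g^2 + 4g = 4g(g+1).
Since g and g+1 are consecutive, g(g+1) is even, and 4·(even) is a multiple of 8.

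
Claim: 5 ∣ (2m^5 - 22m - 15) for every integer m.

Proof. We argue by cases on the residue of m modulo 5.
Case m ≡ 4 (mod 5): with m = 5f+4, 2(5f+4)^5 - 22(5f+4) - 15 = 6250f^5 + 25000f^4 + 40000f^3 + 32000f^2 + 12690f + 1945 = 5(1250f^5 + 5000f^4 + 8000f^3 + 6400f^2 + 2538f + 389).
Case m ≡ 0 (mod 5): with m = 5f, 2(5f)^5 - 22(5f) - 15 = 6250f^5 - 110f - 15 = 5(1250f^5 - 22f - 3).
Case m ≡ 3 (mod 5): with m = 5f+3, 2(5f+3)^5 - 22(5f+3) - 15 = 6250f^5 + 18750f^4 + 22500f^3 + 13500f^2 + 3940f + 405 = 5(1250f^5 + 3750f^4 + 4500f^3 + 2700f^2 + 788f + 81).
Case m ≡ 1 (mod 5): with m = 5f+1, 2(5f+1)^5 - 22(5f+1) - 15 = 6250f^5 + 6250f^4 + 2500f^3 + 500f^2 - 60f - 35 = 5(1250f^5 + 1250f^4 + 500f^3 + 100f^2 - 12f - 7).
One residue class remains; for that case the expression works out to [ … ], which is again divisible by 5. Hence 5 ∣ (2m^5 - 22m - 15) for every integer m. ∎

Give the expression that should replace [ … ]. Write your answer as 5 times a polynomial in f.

The residues treated are {4, 0, 3, 1}, so the missing case is m ≡ 2 (mod 5); write m = 5f+2.
Then 2(5f+2)^5 - 22(5f+2) - 15 = 6250f^5 + 12500f^4 + 10000f^3 + 4000f^2 + 690f + 5 = 5(1250f^5 + 2500f^4 + 2000f^3 + 800f^2 + 138f + 1).

5(1250f^5 + 2500f^4 + 2000f^3 + 800f^2 + 138f + 1)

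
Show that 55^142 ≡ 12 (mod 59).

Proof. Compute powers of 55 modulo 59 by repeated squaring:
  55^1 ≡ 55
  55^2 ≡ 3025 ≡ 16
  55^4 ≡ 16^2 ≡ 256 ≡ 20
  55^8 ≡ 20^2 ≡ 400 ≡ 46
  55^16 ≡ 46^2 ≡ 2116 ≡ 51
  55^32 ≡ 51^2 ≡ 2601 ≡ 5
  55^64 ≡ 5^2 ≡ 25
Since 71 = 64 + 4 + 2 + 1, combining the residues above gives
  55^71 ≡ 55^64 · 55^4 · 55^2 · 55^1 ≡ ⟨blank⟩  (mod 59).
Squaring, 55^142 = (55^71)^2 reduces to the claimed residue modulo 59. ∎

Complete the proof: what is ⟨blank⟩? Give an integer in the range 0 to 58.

37

55^64 · 55^4 · 55^2 · 55^1 ≡ 25 · 20 · 16 · 55 = 440000.
440000 mod 59 = 37, so 55^71 ≡ 37 (mod 59).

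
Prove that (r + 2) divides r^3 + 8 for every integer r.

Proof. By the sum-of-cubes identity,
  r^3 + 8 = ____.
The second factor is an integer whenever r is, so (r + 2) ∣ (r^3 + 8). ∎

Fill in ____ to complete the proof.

(r + 2)(r^2 - 2r + 4)

Polynomial division of r^3 + 8 by r + 2 leaves remainder 0 and quotient r^2 - 2r + 4.
Hence r^3 + 8 = (r + 2)(r^2 - 2r + 4).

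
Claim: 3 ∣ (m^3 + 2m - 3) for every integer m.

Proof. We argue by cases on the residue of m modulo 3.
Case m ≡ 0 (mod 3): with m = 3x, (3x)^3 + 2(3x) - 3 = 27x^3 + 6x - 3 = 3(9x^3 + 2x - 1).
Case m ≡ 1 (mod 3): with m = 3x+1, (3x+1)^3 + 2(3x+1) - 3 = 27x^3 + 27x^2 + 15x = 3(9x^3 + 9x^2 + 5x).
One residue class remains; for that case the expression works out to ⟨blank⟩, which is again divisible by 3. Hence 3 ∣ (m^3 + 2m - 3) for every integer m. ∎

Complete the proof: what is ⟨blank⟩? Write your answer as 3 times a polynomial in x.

Only m ≡ 2 (mod 3) is unaccounted for. Put m = 3x+2:
(3x+2)^3 + 2(3x+2) - 3 expands to 27x^3 + 54x^2 + 42x + 9,
and factoring out 3 leaves 3(9x^3 + 18x^2 + 14x + 3).

3(9x^3 + 18x^2 + 14x + 3)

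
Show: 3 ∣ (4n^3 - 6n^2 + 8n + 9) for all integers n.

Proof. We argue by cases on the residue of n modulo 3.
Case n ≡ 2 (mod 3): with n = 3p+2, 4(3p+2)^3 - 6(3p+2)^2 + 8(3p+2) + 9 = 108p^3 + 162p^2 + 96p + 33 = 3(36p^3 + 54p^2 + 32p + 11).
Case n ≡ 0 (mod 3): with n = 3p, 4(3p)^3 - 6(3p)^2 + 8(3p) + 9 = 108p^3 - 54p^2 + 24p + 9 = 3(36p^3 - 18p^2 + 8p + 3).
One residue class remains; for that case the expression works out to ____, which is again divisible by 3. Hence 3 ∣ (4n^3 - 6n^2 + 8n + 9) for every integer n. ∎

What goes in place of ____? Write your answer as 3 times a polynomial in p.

The residues treated are {2, 0}, so the missing case is n ≡ 1 (mod 3); write n = 3p+1.
Then 4(3p+1)^3 - 6(3p+1)^2 + 8(3p+1) + 9 = 108p^3 + 54p^2 + 24p + 15 = 3(36p^3 + 18p^2 + 8p + 5).

3(36p^3 + 18p^2 + 8p + 5)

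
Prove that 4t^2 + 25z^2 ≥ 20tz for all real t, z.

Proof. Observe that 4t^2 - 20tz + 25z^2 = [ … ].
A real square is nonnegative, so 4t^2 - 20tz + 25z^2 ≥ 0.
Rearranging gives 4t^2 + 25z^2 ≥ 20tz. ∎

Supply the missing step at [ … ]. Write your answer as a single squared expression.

4t^2 - 20tz + 25z^2 is a perfect-square trinomial: the outer terms are (2t)^2 and (5z)^2, and the cross term is -2·2t·5z.
So 4t^2 - 20tz + 25z^2 = (2t - 5z)^2 ≥ 0.

(2t - 5z)^2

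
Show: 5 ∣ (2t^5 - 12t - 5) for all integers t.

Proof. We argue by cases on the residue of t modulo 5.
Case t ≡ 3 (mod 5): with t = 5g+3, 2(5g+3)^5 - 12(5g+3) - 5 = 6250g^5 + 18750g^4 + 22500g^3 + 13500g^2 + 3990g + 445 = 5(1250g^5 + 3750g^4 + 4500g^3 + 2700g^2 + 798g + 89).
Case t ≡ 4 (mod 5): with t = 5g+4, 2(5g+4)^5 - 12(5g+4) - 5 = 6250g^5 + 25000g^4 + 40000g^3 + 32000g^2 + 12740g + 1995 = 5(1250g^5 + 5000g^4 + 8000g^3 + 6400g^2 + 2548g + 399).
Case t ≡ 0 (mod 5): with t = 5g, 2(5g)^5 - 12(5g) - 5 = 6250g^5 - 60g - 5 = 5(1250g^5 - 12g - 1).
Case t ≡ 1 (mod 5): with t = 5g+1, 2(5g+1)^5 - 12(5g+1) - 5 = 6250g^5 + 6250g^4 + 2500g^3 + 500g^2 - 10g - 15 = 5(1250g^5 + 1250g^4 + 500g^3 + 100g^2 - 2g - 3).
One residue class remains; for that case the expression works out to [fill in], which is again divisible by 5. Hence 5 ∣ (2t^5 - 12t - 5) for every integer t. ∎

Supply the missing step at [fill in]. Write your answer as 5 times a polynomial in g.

5(1250g^5 + 2500g^4 + 2000g^3 + 800g^2 + 148g + 7)

The residues treated are {3, 4, 0, 1}, so the missing case is t ≡ 2 (mod 5); write t = 5g+2.
Then 2(5g+2)^5 - 12(5g+2) - 5 = 6250g^5 + 12500g^4 + 10000g^3 + 4000g^2 + 740g + 35 = 5(1250g^5 + 2500g^4 + 2000g^3 + 800g^2 + 148g + 7).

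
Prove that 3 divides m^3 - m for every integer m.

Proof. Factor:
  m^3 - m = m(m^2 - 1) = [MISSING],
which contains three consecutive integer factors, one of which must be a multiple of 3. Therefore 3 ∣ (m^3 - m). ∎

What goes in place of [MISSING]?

(m - 1)m(m + 1)

m(m^2 - 1) = m(m - 1)(m + 1) = (m - 1)m(m + 1).
These three factors are consecutive integers, so their product is divisible by 3.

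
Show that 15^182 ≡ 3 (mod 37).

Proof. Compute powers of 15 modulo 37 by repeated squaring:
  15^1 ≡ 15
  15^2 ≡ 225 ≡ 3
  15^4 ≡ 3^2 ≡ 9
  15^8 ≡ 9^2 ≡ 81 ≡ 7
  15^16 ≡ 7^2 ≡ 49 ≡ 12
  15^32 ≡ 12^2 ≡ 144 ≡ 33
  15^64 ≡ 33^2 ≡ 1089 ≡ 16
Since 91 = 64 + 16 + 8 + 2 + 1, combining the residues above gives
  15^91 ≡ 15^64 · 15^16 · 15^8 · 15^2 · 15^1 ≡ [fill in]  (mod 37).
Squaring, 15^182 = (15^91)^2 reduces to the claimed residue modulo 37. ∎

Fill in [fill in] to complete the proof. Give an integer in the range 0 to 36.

Multiply the listed residues: 16 · 12 · 7 · 3 · 15 = 192 → 1344 → 4032 → 60480.
Reducing modulo 37: 60480 = 1634·37 + 22, so 15^91 ≡ 22.

22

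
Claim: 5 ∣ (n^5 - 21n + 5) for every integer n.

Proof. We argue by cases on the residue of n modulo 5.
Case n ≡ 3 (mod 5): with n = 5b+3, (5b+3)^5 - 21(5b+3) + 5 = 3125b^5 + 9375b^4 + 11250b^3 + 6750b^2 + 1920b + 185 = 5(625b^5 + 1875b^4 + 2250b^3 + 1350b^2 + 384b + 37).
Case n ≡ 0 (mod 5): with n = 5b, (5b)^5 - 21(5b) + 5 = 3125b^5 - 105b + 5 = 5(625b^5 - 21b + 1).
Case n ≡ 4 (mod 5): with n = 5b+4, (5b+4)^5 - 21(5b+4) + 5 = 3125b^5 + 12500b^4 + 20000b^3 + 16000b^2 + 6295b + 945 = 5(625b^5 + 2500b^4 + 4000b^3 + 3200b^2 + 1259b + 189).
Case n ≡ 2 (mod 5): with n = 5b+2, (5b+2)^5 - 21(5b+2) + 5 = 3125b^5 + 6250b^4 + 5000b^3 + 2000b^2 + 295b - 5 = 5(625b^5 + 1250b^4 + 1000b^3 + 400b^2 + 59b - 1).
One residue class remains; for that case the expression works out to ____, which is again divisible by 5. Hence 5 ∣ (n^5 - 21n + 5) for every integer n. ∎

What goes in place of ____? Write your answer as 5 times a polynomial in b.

The residues treated are {3, 0, 4, 2}, so the missing case is n ≡ 1 (mod 5); write n = 5b+1.
Then (5b+1)^5 - 21(5b+1) + 5 = 3125b^5 + 3125b^4 + 1250b^3 + 250b^2 - 80b - 15 = 5(625b^5 + 625b^4 + 250b^3 + 50b^2 - 16b - 3).

5(625b^5 + 625b^4 + 250b^3 + 50b^2 - 16b - 3)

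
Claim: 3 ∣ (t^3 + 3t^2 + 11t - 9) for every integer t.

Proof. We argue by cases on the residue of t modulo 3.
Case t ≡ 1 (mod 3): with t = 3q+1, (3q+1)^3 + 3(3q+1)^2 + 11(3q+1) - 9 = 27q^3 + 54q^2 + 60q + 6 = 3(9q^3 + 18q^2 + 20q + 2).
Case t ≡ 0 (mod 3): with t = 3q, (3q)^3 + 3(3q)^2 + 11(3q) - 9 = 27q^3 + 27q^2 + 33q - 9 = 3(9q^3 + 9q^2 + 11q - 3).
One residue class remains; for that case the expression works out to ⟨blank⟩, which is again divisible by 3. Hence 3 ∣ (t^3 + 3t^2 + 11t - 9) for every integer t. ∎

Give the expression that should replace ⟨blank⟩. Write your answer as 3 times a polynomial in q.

The residues treated are {1, 0}, so the missing case is t ≡ 2 (mod 3); write t = 3q+2.
Then (3q+2)^3 + 3(3q+2)^2 + 11(3q+2) - 9 = 27q^3 + 81q^2 + 105q + 33 = 3(9q^3 + 27q^2 + 35q + 11).

3(9q^3 + 27q^2 + 35q + 11)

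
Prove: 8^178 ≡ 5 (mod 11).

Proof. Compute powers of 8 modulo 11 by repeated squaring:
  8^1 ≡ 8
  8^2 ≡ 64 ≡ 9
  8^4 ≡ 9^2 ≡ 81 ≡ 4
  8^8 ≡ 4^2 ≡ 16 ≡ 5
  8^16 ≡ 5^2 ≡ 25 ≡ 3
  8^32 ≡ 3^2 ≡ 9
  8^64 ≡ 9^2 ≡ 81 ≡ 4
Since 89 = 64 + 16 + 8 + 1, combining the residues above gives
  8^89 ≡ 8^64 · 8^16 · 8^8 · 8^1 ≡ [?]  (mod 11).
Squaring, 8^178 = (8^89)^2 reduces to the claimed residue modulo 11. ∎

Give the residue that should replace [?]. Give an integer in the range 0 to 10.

7

Multiply the listed residues: 4 · 3 · 5 · 8 = 12 → 60 → 480.
Reducing modulo 11: 480 = 43·11 + 7, so 8^89 ≡ 7.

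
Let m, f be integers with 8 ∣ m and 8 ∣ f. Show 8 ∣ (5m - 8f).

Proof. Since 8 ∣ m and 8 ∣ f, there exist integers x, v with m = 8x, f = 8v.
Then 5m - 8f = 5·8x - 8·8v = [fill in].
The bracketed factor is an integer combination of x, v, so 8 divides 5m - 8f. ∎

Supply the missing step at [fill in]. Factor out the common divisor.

Each term has a factor of 8: 5·8x - 8·8v = 8·(-8v + 5x).
Since -8v + 5x is an integer, 8 ∣ (5m - 8f).

8(-8v + 5x)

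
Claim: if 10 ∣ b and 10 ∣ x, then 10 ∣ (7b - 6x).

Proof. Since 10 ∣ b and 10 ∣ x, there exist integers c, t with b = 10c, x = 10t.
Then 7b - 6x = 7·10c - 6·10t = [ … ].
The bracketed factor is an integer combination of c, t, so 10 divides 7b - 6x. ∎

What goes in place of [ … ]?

Each term has a factor of 10: 7·10c - 6·10t = 10·(7c - 6t).
Since 7c - 6t is an integer, 10 ∣ (7b - 6x).

10(7c - 6t)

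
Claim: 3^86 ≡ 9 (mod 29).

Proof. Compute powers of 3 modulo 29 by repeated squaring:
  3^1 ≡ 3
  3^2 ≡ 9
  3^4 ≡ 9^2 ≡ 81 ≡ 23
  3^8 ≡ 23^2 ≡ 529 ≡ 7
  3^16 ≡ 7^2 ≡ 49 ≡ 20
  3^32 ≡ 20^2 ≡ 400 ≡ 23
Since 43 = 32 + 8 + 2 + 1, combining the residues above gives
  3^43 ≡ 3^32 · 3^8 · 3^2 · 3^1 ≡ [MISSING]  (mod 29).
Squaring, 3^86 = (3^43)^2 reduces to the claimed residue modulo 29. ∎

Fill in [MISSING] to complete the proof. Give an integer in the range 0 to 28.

Multiply the listed residues: 23 · 7 · 9 · 3 = 161 → 1449 → 4347.
Reducing modulo 29: 4347 = 149·29 + 26, so 3^43 ≡ 26.

26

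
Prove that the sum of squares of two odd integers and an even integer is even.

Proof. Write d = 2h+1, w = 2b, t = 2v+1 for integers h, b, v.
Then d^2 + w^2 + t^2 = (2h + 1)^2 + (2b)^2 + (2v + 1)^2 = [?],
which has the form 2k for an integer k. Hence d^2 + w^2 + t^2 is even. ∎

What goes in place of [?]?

(2h + 1)^2 + (2b)^2 + (2v + 1)^2 = 4b^2 + 4h^2 + 4h + 4v^2 + 4v + 2
= 2(2b^2 + 2h^2 + 2h + 2v^2 + 2v + 1).
Since 2b^2 + 2h^2 + 2h + 2v^2 + 2v + 1 is an integer, the sum of squares is of the form 2k for an integer k.

2(2b^2 + 2h^2 + 2h + 2v^2 + 2v + 1)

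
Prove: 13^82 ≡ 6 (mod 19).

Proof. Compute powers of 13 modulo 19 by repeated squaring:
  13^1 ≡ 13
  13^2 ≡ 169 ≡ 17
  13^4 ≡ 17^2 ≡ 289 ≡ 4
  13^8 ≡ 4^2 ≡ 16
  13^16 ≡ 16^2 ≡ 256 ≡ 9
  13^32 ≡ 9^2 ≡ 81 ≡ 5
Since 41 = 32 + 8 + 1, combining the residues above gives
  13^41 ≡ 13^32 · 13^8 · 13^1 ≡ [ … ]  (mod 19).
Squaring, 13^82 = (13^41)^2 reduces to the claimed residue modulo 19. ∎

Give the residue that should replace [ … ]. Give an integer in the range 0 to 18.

14

Multiply the listed residues: 5 · 16 · 13 = 80 → 1040.
Reducing modulo 19: 1040 = 54·19 + 14, so 13^41 ≡ 14.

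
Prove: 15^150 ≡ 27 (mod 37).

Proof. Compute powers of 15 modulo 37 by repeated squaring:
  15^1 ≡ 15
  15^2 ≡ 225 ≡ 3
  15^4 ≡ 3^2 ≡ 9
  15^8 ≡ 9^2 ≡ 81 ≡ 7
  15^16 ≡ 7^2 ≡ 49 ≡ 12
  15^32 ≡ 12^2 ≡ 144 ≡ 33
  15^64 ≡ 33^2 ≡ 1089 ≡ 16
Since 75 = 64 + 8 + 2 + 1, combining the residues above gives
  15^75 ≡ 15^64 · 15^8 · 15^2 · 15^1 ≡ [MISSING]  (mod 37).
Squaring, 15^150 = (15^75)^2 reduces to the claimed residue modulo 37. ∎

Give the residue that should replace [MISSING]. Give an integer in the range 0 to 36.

8

15^64 · 15^8 · 15^2 · 15^1 ≡ 16 · 7 · 3 · 15 = 5040.
5040 mod 37 = 8, so 15^75 ≡ 8 (mod 37).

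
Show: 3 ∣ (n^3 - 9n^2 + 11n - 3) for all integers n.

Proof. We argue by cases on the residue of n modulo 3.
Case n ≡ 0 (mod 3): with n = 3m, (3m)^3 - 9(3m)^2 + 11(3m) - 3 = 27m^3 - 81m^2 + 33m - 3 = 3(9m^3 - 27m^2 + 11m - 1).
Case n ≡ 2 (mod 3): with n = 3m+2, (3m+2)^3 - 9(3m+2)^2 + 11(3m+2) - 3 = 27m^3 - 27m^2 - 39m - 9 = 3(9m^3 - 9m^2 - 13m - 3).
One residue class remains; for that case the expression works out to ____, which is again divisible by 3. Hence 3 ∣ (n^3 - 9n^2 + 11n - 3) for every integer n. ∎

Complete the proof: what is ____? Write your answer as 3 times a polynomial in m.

3(9m^3 - 18m^2 - 4m)

The residues treated are {0, 2}, so the missing case is n ≡ 1 (mod 3); write n = 3m+1.
Then (3m+1)^3 - 9(3m+1)^2 + 11(3m+1) - 3 = 27m^3 - 54m^2 - 12m = 3(9m^3 - 18m^2 - 4m).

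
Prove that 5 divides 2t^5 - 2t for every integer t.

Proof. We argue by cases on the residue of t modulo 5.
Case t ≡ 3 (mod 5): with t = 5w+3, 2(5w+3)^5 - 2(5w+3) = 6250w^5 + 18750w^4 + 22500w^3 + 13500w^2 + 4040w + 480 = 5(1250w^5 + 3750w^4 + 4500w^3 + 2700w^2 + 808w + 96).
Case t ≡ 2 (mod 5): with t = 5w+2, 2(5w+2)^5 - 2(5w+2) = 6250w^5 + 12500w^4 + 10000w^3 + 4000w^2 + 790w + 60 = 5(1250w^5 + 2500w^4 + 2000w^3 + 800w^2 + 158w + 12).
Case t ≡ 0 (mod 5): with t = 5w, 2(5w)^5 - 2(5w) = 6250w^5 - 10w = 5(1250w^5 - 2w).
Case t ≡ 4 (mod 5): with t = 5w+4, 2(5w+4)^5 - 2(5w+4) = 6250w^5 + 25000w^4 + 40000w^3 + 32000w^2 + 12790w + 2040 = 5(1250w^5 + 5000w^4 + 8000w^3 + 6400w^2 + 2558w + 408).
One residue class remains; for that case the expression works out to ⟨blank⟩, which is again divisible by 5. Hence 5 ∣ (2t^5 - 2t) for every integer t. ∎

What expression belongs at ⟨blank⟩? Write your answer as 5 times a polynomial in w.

5(1250w^5 + 1250w^4 + 500w^3 + 100w^2 + 8w)

The residues treated are {3, 2, 0, 4}, so the missing case is t ≡ 1 (mod 5); write t = 5w+1.
Then 2(5w+1)^5 - 2(5w+1) = 6250w^5 + 6250w^4 + 2500w^3 + 500w^2 + 40w = 5(1250w^5 + 1250w^4 + 500w^3 + 100w^2 + 8w).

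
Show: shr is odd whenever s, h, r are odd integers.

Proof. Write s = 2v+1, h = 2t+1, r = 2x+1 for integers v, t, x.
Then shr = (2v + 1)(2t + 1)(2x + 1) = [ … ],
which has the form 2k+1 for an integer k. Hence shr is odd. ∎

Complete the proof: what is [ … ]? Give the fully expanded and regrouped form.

2(4tvx + 2tv + 2tx + t + 2vx + v + x) + 1

Expanding: (2v + 1)(2t + 1)(2x + 1) = 8tvx + 4tv + 4tx + 2t + 4vx + 2v + 2x + 1.
Every term except the constant is even, so this is 2(4tvx + 2tv + 2tx + t + 2vx + v + x) + 1,
and 4tvx + 2tv + 2tx + t + 2vx + v + x ∈ ℤ gives the required form.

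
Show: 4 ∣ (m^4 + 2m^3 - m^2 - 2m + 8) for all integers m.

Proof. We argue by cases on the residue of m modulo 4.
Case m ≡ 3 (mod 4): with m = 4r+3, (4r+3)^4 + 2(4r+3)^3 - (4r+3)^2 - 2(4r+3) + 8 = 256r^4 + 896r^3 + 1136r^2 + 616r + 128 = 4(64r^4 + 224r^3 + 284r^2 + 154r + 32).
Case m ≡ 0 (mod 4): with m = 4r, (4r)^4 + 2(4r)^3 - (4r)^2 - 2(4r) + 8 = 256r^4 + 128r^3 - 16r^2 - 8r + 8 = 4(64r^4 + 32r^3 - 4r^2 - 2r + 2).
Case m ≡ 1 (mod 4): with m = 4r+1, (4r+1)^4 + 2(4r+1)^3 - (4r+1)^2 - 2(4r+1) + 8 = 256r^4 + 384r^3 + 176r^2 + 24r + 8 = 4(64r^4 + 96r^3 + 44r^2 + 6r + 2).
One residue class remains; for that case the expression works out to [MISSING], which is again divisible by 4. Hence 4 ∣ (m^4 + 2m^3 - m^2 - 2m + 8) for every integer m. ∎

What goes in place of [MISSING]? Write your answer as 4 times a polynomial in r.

4(64r^4 + 160r^3 + 140r^2 + 50r + 8)

Only m ≡ 2 (mod 4) is unaccounted for. Put m = 4r+2:
(4r+2)^4 + 2(4r+2)^3 - (4r+2)^2 - 2(4r+2) + 8 expands to 256r^4 + 640r^3 + 560r^2 + 200r + 32,
and factoring out 4 leaves 4(64r^4 + 160r^3 + 140r^2 + 50r + 8).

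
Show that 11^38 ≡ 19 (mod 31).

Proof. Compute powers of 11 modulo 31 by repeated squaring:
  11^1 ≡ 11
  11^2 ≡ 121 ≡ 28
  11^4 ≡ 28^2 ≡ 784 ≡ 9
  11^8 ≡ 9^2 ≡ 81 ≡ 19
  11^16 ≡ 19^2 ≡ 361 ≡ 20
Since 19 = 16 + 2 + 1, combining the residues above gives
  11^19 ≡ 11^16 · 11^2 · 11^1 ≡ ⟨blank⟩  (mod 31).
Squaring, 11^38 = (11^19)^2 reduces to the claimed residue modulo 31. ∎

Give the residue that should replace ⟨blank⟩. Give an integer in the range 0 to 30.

11^16 · 11^2 · 11^1 ≡ 20 · 28 · 11 = 6160.
6160 mod 31 = 22, so 11^19 ≡ 22 (mod 31).

22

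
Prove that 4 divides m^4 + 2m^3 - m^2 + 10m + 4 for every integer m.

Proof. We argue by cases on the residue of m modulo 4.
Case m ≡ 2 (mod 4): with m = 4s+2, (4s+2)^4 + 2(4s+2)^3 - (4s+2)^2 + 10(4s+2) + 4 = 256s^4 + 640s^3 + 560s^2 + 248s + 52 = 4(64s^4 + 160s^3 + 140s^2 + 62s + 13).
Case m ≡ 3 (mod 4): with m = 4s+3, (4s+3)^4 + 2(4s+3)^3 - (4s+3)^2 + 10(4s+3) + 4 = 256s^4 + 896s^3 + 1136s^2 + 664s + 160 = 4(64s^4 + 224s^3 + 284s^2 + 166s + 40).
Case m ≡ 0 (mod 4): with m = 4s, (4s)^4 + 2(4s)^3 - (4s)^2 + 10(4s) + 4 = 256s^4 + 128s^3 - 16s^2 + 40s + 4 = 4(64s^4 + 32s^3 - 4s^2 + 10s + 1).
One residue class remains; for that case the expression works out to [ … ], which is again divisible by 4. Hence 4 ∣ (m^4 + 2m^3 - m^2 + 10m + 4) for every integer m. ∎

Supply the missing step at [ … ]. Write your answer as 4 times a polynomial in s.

4(64s^4 + 96s^3 + 44s^2 + 18s + 4)

Only m ≡ 1 (mod 4) is unaccounted for. Put m = 4s+1:
(4s+1)^4 + 2(4s+1)^3 - (4s+1)^2 + 10(4s+1) + 4 expands to 256s^4 + 384s^3 + 176s^2 + 72s + 16,
and factoring out 4 leaves 4(64s^4 + 96s^3 + 44s^2 + 18s + 4).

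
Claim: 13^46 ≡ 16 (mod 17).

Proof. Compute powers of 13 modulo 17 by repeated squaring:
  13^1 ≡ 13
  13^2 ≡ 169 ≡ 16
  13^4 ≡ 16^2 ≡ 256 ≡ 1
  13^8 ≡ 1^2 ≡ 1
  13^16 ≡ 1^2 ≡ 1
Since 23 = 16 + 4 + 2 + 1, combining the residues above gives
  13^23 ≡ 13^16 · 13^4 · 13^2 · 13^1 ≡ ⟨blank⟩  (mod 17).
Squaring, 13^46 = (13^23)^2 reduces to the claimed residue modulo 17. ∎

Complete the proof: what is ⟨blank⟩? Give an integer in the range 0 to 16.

Multiply the listed residues: 1 · 1 · 16 · 13 = 1 → 16 → 208.
Reducing modulo 17: 208 = 12·17 + 4, so 13^23 ≡ 4.

4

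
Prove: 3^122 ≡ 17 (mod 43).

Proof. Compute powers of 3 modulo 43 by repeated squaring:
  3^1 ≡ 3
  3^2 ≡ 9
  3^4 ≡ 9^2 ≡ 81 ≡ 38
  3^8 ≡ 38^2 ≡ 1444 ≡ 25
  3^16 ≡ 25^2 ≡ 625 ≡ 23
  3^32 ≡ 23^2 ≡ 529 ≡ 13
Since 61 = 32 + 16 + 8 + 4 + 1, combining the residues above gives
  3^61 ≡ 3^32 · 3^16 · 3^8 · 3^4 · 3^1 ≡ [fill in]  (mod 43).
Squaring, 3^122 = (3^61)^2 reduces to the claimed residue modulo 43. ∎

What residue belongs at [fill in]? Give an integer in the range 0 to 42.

3^32 · 3^16 · 3^8 · 3^4 · 3^1 ≡ 13 · 23 · 25 · 38 · 3 = 852150.
852150 mod 43 = 19, so 3^61 ≡ 19 (mod 43).

19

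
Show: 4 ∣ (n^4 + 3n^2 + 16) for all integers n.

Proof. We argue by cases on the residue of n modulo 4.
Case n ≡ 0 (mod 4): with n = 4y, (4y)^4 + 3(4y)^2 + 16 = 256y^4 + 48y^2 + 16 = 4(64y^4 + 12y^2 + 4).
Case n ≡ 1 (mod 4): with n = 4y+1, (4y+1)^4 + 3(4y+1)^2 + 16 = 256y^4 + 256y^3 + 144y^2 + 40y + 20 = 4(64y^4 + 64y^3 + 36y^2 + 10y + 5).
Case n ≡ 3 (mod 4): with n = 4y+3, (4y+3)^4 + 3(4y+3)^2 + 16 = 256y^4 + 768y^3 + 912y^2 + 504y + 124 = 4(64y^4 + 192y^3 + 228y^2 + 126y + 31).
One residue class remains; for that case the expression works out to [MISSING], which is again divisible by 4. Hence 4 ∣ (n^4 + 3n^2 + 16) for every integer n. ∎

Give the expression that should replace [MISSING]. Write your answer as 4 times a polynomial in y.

Only n ≡ 2 (mod 4) is unaccounted for. Put n = 4y+2:
(4y+2)^4 + 3(4y+2)^2 + 16 expands to 256y^4 + 512y^3 + 432y^2 + 176y + 44,
and factoring out 4 leaves 4(64y^4 + 128y^3 + 108y^2 + 44y + 11).

4(64y^4 + 128y^3 + 108y^2 + 44y + 11)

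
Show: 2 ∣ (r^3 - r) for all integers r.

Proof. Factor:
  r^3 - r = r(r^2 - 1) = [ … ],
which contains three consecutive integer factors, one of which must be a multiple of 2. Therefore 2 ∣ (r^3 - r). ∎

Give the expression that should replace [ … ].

r(r^2 - 1) = r(r - 1)(r + 1) = (r - 1)r(r + 1).
These three factors are consecutive integers, so their product is divisible by 2.

(r - 1)r(r + 1)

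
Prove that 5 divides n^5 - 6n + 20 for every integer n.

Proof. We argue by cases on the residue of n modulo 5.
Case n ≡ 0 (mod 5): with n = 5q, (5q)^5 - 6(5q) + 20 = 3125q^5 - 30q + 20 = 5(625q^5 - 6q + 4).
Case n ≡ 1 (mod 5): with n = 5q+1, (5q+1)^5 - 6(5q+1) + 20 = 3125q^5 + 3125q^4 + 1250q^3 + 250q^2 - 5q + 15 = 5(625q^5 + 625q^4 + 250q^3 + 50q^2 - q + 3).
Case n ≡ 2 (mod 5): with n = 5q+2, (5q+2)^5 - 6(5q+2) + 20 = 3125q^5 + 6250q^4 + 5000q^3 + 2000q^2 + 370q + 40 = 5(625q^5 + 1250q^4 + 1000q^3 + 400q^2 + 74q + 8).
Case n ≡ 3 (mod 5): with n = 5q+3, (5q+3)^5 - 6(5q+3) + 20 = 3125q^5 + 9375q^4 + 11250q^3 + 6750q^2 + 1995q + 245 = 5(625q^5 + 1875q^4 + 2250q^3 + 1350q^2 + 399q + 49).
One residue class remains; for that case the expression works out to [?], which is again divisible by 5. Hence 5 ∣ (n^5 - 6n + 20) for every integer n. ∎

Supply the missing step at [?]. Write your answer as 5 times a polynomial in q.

5(625q^5 + 2500q^4 + 4000q^3 + 3200q^2 + 1274q + 204)

Only n ≡ 4 (mod 5) is unaccounted for. Put n = 5q+4:
(5q+4)^5 - 6(5q+4) + 20 expands to 3125q^5 + 12500q^4 + 20000q^3 + 16000q^2 + 6370q + 1020,
and factoring out 5 leaves 5(625q^5 + 2500q^4 + 4000q^3 + 3200q^2 + 1274q + 204).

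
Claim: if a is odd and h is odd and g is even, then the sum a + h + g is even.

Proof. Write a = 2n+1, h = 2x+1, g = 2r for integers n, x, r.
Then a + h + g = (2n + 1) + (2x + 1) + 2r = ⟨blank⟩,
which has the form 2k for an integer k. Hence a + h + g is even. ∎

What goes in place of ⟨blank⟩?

2(n + r + x + 1)

Expanding: (2n + 1) + (2x + 1) + 2r = 2n + 2r + 2x + 2.
Every term is even; pulling out the factor of 2 gives 2(n + r + x + 1).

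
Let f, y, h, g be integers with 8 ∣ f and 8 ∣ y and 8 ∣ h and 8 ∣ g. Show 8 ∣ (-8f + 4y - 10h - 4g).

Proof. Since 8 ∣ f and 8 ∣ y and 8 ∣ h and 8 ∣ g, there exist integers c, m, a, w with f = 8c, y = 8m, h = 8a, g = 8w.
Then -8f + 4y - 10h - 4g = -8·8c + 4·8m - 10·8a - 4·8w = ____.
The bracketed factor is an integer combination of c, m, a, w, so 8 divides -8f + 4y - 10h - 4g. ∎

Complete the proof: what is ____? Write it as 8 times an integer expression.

8(-10a - 8c + 4m - 4w)

Pull the common 8 out of every term: -8·8c + 4·8m - 10·8a - 4·8w = 8(-10a - 8c + 4m - 4w).
-10a - 8c + 4m - 4w is an integer, which exhibits the divisibility.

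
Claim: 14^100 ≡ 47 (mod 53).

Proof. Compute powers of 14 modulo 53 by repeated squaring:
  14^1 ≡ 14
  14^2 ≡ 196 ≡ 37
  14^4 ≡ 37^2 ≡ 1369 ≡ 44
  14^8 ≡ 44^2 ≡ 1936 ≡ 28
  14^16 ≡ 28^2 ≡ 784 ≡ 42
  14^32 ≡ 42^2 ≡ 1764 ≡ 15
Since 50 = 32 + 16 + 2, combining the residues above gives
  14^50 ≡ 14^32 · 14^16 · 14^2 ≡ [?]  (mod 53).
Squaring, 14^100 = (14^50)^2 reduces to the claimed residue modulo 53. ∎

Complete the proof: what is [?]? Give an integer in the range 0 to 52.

Multiply the listed residues: 15 · 42 · 37 = 630 → 23310.
Reducing modulo 53: 23310 = 439·53 + 43, so 14^50 ≡ 43.

43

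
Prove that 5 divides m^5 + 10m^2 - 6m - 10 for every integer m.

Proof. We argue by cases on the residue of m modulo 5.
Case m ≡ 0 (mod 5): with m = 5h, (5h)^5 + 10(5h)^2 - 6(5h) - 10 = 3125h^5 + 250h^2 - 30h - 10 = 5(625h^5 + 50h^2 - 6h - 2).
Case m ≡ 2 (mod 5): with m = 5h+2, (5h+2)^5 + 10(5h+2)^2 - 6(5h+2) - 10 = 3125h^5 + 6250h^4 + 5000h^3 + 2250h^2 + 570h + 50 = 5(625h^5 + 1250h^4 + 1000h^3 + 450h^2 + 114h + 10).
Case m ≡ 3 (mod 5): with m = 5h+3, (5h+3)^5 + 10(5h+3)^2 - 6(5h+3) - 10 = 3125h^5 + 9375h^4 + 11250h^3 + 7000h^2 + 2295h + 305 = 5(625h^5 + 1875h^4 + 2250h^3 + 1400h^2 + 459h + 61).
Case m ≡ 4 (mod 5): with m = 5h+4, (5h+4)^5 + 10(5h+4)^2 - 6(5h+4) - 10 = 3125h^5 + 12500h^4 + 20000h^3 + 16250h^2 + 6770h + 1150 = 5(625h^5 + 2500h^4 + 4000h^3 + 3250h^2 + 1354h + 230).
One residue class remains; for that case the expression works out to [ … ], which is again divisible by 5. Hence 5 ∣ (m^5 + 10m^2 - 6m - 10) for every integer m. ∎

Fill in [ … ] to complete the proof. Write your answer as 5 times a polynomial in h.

5(625h^5 + 625h^4 + 250h^3 + 100h^2 + 19h - 1)

Only m ≡ 1 (mod 5) is unaccounted for. Put m = 5h+1:
(5h+1)^5 + 10(5h+1)^2 - 6(5h+1) - 10 expands to 3125h^5 + 3125h^4 + 1250h^3 + 500h^2 + 95h - 5,
and factoring out 5 leaves 5(625h^5 + 625h^4 + 250h^3 + 100h^2 + 19h - 1).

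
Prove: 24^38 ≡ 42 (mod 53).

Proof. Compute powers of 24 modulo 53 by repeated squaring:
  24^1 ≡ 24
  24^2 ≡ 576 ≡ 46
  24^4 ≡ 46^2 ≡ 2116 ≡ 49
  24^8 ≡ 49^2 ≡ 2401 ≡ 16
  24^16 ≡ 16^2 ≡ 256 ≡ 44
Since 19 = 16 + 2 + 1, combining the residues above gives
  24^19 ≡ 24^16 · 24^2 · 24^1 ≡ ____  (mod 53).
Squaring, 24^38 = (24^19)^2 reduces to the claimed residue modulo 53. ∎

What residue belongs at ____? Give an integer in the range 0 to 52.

28

Multiply the listed residues: 44 · 46 · 24 = 2024 → 48576.
Reducing modulo 53: 48576 = 916·53 + 28, so 24^19 ≡ 28.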